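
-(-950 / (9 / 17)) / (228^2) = 425 / 12312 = 0.03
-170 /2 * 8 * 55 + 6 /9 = -112198 /3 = -37399.33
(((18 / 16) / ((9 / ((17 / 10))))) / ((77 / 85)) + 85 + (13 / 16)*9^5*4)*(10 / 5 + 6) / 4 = 383988.97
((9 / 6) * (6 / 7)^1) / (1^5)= 9 / 7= 1.29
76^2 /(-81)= -5776 /81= -71.31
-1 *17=-17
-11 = -11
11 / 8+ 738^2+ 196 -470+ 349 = 4357763 / 8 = 544720.38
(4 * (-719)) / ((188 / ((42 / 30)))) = -5033 / 235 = -21.42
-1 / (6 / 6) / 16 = -1 / 16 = -0.06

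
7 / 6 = 1.17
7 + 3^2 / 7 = 58 / 7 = 8.29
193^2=37249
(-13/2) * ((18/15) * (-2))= 78/5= 15.60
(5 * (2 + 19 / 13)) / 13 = 225 / 169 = 1.33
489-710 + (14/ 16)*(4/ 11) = -4855/ 22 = -220.68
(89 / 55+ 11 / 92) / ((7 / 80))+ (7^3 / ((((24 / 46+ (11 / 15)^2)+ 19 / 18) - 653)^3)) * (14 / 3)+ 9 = 578740959867359560715847 / 20053421887280145184667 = 28.86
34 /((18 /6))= 34 /3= 11.33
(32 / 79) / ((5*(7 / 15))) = 96 / 553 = 0.17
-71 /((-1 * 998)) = 71 /998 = 0.07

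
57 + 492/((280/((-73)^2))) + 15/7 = 659607/70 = 9422.96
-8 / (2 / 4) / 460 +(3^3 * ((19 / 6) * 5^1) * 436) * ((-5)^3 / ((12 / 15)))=-6698390633 / 230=-29123437.53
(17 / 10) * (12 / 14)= 51 / 35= 1.46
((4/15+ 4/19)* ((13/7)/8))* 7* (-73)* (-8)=129064/285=452.86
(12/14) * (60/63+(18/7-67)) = -2666/49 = -54.41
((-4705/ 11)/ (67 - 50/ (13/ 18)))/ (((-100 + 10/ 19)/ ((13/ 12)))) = -3021551/ 1446984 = -2.09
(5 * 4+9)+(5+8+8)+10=60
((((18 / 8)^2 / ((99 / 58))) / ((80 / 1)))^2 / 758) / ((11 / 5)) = 68121 / 82648924160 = 0.00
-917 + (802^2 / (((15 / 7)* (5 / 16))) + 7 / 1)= 71970598 / 75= 959607.97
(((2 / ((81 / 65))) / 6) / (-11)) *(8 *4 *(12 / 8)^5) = -65 / 11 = -5.91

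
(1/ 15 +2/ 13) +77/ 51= 1912/ 1105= 1.73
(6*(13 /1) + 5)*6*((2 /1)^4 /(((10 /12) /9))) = 430272 /5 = 86054.40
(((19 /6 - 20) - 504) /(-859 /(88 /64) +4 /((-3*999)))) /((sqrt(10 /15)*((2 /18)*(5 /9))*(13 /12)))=1668954375*sqrt(6) /267740564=15.27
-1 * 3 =-3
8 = 8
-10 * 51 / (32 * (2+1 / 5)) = -1275 / 176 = -7.24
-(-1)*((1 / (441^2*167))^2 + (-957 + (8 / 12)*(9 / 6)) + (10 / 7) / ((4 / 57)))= -1973910250299035851 / 2109683449437858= -935.64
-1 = -1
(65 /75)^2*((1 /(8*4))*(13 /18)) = 2197 /129600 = 0.02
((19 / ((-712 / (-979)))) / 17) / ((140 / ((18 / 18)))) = 0.01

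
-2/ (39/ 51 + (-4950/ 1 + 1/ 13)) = 221/ 546882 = 0.00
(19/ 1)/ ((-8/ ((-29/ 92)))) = 0.75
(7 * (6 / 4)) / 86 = 21 / 172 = 0.12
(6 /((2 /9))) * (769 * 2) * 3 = 124578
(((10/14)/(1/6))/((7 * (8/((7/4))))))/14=15/1568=0.01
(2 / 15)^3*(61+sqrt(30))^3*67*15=1999816*sqrt(30) / 75+124604456 / 225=699843.49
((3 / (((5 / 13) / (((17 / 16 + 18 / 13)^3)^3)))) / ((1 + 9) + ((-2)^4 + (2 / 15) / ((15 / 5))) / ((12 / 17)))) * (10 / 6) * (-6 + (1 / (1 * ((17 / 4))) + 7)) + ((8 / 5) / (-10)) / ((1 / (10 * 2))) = 32440094770356710031876825283 / 21053313011029385999810560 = 1540.85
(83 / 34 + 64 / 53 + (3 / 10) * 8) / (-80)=-54499 / 720800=-0.08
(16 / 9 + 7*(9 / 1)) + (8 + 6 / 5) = 3329 / 45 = 73.98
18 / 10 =9 / 5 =1.80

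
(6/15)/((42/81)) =27/35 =0.77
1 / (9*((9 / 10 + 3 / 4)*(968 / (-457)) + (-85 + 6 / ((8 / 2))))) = -4570 / 3578103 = -0.00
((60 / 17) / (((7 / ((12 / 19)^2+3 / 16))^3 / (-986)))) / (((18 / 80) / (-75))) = 704244729054375 / 1032751179712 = 681.91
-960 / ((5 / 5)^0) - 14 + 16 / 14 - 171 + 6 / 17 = -136077 / 119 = -1143.50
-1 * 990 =-990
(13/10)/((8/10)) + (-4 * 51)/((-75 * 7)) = 2819/1400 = 2.01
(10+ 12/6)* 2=24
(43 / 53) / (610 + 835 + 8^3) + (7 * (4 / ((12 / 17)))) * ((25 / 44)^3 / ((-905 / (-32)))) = 38633401913 / 149925178986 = 0.26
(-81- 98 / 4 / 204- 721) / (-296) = 8845 / 3264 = 2.71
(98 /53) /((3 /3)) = 98 /53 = 1.85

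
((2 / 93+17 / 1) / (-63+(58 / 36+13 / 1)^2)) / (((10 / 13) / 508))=564523128 / 7557335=74.70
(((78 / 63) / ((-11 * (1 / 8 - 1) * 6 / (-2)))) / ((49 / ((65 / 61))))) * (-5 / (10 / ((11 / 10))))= 676 / 1318149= 0.00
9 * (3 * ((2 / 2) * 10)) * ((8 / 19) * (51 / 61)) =110160 / 1159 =95.05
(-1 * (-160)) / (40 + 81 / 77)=12320 / 3161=3.90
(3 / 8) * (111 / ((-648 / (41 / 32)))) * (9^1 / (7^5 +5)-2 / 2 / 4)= 353461 / 17215488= 0.02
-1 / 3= -0.33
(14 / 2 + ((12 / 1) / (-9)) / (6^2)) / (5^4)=188 / 16875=0.01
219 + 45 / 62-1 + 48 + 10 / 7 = 268.15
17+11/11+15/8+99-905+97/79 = -784.90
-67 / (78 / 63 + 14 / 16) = -31.71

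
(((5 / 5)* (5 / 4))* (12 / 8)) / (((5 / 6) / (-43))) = -387 / 4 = -96.75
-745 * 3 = -2235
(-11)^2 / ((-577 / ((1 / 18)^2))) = -121 / 186948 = -0.00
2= 2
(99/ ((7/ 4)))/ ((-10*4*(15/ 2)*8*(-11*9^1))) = 1/ 4200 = 0.00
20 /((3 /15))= 100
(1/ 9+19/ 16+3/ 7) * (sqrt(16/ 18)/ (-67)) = -1741 * sqrt(2)/ 101304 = -0.02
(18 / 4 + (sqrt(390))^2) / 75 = 263 / 50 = 5.26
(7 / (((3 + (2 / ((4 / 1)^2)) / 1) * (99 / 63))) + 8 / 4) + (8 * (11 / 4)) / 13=18296 / 3575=5.12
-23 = -23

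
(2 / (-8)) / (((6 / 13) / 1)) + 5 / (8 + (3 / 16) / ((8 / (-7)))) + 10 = 243041 / 24072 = 10.10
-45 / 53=-0.85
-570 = -570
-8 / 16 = -1 / 2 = -0.50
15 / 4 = 3.75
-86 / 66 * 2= -86 / 33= -2.61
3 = 3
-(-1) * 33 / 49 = 0.67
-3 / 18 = -1 / 6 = -0.17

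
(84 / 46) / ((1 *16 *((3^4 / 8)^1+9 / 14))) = 49 / 4623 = 0.01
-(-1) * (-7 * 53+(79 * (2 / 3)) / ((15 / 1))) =-367.49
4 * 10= 40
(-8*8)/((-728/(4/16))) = 2/91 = 0.02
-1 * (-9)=9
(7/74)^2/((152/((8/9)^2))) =98/2106891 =0.00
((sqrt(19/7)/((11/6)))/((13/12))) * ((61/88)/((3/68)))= 12444 * sqrt(133)/11011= 13.03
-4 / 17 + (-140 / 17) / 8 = -43 / 34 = -1.26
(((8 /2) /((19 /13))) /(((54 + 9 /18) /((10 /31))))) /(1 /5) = 5200 /64201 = 0.08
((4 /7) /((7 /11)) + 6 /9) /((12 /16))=2.09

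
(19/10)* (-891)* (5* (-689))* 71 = 828149751/2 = 414074875.50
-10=-10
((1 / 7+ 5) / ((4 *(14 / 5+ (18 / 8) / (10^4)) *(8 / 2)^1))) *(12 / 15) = 72000 / 784063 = 0.09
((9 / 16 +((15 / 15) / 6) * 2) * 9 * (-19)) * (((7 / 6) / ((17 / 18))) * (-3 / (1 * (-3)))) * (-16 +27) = -566181 / 272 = -2081.55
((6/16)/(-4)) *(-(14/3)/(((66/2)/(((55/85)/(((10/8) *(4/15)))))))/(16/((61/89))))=427/387328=0.00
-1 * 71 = -71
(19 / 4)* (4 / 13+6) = 779 / 26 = 29.96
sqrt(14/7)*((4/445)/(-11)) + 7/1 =7 -4*sqrt(2)/4895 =7.00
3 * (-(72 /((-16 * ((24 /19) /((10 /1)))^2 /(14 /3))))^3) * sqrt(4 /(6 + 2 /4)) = 5365455678.42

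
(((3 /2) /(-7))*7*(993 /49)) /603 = -331 /6566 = -0.05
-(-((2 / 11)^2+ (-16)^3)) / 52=-9531 / 121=-78.77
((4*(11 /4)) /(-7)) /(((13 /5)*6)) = -55 /546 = -0.10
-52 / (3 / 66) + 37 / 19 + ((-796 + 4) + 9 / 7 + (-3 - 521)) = -326750 / 133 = -2456.77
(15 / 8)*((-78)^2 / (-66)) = -172.84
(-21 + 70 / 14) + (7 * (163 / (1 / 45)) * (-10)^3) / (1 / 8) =-410760016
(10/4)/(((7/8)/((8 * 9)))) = 1440/7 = 205.71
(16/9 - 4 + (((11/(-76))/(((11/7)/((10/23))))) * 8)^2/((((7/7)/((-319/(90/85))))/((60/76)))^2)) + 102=3664501750982/620458281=5906.12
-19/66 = -0.29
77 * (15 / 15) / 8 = 77 / 8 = 9.62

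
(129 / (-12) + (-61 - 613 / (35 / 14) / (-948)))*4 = -338869 / 1185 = -285.97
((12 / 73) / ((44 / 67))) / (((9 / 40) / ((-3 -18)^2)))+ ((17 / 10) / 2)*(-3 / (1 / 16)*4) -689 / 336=438923137 / 1349040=325.36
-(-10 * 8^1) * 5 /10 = 40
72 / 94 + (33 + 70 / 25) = 8593 / 235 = 36.57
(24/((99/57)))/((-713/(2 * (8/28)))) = -608/54901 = -0.01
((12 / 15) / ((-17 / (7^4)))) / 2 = -4802 / 85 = -56.49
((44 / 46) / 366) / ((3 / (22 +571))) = 6523 / 12627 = 0.52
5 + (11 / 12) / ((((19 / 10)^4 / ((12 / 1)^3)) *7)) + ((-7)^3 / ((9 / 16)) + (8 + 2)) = -4740698191 / 8210223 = -577.41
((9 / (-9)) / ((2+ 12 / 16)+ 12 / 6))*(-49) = 10.32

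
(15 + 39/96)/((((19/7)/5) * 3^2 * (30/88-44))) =-11165/154584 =-0.07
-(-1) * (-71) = -71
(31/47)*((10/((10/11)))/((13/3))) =1023/611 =1.67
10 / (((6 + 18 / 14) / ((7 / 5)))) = 1.92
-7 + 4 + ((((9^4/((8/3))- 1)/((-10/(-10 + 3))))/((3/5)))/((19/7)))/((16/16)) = 1054.10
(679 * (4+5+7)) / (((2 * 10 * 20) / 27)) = 18333 / 25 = 733.32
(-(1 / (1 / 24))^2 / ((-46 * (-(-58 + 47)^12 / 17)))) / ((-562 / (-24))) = -58752 / 20283662598747823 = -0.00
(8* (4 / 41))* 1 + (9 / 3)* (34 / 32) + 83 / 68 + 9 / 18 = 5.69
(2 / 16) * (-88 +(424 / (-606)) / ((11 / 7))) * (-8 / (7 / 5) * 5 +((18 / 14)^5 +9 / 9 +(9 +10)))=2088351889 / 37345154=55.92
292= 292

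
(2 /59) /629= 2 /37111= 0.00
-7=-7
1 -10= -9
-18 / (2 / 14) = -126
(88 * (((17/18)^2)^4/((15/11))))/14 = 2.92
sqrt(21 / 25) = sqrt(21) / 5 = 0.92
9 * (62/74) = 279/37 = 7.54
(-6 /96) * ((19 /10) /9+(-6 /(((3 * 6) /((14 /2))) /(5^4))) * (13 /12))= 98.73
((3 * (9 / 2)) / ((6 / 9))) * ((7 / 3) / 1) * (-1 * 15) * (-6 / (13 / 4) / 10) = 1701 / 13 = 130.85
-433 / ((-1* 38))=433 / 38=11.39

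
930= 930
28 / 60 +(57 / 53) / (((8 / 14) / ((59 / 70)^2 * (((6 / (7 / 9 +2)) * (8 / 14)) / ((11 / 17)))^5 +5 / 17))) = 1739920051702425198047311 / 50014709994723632812500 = 34.79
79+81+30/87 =4650/29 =160.34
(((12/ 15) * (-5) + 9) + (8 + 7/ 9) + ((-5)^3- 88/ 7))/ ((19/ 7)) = -7799/ 171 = -45.61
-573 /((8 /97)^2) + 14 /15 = -80869459 /960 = -84239.02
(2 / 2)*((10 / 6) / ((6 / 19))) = 95 / 18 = 5.28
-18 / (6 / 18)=-54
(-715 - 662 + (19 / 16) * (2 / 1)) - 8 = -1382.62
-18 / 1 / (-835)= 18 / 835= 0.02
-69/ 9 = -23/ 3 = -7.67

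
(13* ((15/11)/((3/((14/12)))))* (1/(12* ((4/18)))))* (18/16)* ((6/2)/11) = 12285/15488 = 0.79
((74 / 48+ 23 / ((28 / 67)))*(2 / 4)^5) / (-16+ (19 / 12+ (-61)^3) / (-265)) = 2518825 / 1197447104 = 0.00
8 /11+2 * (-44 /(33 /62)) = -5432 /33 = -164.61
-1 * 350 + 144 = -206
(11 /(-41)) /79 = -11 /3239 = -0.00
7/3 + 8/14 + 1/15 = 2.97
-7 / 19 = -0.37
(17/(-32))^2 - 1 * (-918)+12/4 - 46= 896289/1024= 875.28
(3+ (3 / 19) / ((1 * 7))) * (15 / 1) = 6030 / 133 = 45.34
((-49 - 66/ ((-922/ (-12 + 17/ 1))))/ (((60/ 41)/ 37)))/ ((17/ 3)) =-8504302/ 39185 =-217.03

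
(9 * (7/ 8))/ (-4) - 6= -255/ 32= -7.97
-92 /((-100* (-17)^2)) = 0.00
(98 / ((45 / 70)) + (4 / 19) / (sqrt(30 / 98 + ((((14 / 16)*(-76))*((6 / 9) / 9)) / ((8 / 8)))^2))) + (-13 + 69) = 208.49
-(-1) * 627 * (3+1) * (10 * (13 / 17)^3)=55100760 / 4913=11215.30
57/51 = 19/17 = 1.12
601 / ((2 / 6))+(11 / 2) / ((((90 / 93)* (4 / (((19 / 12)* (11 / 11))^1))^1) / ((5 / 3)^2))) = 9379147 / 5184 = 1809.25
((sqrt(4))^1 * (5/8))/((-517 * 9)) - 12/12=-18617/18612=-1.00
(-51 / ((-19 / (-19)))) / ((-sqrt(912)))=17 * sqrt(57) / 76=1.69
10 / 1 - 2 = 8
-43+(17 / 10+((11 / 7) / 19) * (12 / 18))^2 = -39.92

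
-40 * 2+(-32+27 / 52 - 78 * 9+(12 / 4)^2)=-41833 / 52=-804.48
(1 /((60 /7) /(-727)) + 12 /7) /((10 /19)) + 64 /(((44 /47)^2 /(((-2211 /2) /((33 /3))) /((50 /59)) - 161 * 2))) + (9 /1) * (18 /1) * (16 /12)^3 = -3247183361 /101640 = -31947.89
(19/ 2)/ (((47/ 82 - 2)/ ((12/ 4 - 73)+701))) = -491549/ 117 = -4201.27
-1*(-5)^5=3125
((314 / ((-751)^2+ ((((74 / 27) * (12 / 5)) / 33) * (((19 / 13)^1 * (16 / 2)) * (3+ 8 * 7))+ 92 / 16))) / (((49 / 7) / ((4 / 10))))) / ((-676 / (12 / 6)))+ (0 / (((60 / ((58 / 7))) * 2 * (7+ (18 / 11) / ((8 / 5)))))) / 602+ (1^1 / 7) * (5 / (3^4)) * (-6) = -809032655282 / 15290689990797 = -0.05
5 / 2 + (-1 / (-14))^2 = 2.51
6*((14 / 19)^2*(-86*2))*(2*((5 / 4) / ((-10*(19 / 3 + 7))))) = 18963 / 1805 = 10.51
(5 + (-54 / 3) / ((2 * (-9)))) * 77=462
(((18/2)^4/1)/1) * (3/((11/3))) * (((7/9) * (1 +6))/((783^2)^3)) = 0.00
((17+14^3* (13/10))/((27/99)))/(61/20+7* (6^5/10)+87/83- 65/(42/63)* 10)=65447492/22272045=2.94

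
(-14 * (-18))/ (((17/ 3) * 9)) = 84/ 17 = 4.94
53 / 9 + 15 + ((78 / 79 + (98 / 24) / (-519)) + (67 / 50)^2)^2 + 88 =689052742242407029 / 5910053909765625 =116.59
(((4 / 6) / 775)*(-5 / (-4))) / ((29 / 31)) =1 / 870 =0.00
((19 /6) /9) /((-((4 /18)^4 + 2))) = -4617 /26276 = -0.18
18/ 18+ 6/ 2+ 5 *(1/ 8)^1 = 37/ 8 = 4.62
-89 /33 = -2.70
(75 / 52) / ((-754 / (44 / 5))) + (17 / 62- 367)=-55719576 / 151931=-366.74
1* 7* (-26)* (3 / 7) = -78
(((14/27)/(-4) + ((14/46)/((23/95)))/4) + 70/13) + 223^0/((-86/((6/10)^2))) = 5.57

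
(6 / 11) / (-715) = -6 / 7865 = -0.00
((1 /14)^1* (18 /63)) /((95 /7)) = 1 /665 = 0.00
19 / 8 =2.38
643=643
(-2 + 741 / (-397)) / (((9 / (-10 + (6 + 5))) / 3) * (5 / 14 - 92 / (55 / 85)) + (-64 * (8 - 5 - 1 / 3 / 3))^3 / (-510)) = -43943719050 / 136009305315391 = -0.00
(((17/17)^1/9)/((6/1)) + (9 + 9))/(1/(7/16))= 6811/864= 7.88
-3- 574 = -577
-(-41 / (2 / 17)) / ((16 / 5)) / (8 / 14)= 24395 / 128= 190.59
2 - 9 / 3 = -1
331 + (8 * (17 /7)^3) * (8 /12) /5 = 1781603 /5145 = 346.28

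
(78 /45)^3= 17576 /3375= 5.21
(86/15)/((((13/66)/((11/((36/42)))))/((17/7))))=176902/195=907.19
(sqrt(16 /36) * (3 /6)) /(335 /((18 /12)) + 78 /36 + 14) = 2 /1437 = 0.00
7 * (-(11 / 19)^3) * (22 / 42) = -0.71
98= 98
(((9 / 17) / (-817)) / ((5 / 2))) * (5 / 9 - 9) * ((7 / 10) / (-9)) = -28 / 164475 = -0.00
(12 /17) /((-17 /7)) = -84 /289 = -0.29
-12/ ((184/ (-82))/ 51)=6273/ 23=272.74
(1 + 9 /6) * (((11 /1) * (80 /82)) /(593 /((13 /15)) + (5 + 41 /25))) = 357500 /9205853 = 0.04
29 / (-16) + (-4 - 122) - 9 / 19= -38999 / 304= -128.29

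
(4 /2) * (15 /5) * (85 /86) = 255 /43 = 5.93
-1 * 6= -6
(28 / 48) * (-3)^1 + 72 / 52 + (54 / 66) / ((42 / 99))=569 / 364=1.56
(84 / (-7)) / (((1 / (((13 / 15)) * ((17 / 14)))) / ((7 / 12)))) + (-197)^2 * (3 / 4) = 1745963 / 60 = 29099.38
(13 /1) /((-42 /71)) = -923 /42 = -21.98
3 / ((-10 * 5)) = -3 / 50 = -0.06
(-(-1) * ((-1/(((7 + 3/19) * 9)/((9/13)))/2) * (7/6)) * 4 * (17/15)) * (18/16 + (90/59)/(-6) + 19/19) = -117439/2208960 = -0.05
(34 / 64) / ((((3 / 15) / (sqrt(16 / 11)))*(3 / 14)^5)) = 5714380*sqrt(11) / 2673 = 7090.33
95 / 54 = 1.76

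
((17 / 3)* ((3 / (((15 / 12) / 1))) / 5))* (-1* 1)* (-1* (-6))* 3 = -1224 / 25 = -48.96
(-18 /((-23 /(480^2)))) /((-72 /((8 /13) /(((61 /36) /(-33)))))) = 547430400 /18239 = 30014.28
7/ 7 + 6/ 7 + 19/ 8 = 4.23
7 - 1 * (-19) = 26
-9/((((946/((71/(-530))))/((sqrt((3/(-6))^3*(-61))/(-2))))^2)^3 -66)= -261686974902052509/520537438905804200596415211029363614934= -0.00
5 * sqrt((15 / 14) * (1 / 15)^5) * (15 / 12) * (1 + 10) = 11 * sqrt(14) / 504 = 0.08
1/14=0.07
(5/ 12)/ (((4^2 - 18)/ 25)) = -125/ 24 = -5.21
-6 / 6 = -1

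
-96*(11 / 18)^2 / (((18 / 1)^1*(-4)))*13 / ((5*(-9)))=-1573 / 10935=-0.14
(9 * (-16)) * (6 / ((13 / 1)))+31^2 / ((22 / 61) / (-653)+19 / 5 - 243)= -43649454937 / 619324914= -70.48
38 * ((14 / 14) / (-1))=-38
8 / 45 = 0.18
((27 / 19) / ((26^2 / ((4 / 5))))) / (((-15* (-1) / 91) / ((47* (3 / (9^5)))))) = 329 / 13504725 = 0.00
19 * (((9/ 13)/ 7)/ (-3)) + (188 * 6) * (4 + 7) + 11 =1130072/ 91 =12418.37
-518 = -518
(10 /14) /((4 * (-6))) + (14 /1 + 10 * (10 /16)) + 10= 5077 /168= 30.22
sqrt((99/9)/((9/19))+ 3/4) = sqrt(863)/6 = 4.90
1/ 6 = 0.17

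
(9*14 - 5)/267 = 121/267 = 0.45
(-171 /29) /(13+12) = -171 /725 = -0.24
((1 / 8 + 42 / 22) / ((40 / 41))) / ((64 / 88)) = 7339 / 2560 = 2.87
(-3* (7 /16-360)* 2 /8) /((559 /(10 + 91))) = 1743159 /35776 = 48.72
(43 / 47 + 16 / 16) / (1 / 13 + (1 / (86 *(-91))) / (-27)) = 3803436 / 152797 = 24.89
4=4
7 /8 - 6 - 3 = -65 /8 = -8.12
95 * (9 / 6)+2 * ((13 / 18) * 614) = 18529 / 18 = 1029.39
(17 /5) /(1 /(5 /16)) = 17 /16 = 1.06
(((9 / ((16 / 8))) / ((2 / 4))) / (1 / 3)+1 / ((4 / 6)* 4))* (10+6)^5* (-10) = -287047680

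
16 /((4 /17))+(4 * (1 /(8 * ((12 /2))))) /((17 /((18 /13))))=30059 /442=68.01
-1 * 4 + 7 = 3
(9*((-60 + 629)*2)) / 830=5121 / 415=12.34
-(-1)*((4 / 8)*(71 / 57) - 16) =-1753 / 114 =-15.38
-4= -4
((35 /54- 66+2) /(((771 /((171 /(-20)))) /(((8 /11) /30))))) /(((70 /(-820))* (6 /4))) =-484538 /3642975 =-0.13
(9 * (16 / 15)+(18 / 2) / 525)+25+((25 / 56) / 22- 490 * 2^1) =-29117167 / 30800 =-945.36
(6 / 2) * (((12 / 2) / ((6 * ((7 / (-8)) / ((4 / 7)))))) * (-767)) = 1502.69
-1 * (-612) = 612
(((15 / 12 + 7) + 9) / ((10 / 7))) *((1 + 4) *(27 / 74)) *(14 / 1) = 91287 / 296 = 308.40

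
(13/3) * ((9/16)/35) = 0.07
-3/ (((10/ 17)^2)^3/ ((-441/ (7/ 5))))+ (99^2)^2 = 19216482200541/ 200000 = 96082411.00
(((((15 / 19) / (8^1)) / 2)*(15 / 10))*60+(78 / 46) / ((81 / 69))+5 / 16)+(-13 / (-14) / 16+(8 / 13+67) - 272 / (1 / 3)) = -369544543 / 497952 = -742.13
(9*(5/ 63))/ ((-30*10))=-1/ 420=-0.00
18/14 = 9/7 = 1.29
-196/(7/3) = -84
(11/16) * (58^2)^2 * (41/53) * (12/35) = 3827804772/1855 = 2063506.62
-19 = -19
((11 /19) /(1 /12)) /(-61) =-132 /1159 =-0.11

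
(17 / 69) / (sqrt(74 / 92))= 17 * sqrt(1702) / 2553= 0.27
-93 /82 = -1.13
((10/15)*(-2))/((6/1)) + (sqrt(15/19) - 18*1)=-164/9 + sqrt(285)/19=-17.33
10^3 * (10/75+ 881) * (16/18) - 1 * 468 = 21134564/27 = 782761.63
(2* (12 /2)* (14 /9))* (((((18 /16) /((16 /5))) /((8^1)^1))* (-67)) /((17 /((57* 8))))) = -400995 /272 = -1474.25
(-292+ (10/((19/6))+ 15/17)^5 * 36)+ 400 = 136635515498129544/3515706497843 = 38864.31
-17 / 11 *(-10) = 170 / 11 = 15.45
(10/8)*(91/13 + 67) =185/2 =92.50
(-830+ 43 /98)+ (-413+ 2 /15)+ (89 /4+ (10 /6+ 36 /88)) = -13131141 /10780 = -1218.10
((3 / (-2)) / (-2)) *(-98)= -147 / 2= -73.50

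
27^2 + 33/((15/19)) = 3854/5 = 770.80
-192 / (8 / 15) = -360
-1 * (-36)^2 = -1296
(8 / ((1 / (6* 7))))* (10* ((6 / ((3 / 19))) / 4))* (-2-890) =-28472640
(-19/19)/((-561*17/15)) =0.00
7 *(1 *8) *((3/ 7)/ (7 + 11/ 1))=4/ 3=1.33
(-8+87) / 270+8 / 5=511 / 270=1.89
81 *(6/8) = 243/4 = 60.75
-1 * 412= -412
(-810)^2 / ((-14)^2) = 164025 / 49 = 3347.45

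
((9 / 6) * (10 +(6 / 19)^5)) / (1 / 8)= 297225192 / 2476099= 120.04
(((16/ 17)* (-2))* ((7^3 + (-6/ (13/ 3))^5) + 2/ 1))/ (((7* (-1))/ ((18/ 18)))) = 4038608544/ 44183867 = 91.40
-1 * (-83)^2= -6889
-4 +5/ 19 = -71/ 19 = -3.74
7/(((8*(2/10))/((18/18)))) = 35/8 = 4.38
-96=-96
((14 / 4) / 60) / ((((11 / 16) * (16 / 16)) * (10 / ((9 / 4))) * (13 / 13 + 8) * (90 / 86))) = 301 / 148500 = 0.00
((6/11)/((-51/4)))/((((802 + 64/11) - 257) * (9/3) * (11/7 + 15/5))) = -7/1236036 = -0.00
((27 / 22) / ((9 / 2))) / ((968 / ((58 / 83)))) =87 / 441892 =0.00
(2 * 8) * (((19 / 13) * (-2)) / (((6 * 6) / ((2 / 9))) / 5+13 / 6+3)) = -18240 / 14651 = -1.24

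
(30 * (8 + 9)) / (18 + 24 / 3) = 255 / 13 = 19.62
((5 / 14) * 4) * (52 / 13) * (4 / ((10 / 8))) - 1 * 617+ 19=-4058 / 7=-579.71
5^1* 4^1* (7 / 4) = 35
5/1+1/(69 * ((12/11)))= 4151/828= 5.01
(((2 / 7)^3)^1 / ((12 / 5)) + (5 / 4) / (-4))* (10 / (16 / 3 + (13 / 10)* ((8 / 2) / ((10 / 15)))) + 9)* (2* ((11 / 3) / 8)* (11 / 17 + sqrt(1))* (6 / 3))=-8.92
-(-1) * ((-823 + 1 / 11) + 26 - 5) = -8821 / 11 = -801.91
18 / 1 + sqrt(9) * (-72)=-198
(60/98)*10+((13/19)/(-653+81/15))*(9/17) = 313733535/51247826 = 6.12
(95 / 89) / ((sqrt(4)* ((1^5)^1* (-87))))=-95 / 15486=-0.01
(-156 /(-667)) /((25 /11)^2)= 18876 /416875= 0.05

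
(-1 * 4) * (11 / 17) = -44 / 17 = -2.59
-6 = -6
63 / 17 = 3.71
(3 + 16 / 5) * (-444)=-13764 / 5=-2752.80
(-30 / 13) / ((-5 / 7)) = 42 / 13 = 3.23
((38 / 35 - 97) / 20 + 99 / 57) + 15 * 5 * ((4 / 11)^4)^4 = -1869368575809828465963 / 611131407185509741300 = -3.06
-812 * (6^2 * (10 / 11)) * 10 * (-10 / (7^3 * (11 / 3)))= 2113.00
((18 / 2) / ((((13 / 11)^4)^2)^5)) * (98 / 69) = 0.02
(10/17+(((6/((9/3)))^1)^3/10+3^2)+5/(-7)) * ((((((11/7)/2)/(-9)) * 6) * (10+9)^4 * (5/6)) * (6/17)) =-8251404436/42483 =-194228.38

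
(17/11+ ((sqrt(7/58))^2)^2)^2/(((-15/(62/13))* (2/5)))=-103304602399/53402544624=-1.93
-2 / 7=-0.29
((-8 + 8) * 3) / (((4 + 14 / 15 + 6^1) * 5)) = 0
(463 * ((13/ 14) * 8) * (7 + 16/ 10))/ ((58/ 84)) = 6211608/ 145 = 42838.68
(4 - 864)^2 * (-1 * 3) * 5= -11094000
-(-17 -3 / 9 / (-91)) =4640 / 273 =17.00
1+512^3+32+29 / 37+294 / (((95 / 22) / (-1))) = 471775193354 / 3515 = 134217693.70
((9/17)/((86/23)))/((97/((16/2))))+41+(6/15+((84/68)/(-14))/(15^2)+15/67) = 29669858183/712615350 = 41.64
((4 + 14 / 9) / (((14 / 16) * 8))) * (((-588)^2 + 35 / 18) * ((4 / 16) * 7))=155585675 / 324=480202.70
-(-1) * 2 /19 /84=1 /798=0.00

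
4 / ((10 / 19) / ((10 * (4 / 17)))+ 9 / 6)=304 / 131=2.32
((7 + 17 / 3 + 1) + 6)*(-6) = -118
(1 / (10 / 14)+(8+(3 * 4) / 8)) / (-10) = -109 / 100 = -1.09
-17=-17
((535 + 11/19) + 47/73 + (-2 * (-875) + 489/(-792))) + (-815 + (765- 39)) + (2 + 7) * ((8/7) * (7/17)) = 13699916143/6224856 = 2200.84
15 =15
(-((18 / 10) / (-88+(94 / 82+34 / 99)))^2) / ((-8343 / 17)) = 280083177 / 317504738389375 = 0.00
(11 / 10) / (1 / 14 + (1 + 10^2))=77 / 7075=0.01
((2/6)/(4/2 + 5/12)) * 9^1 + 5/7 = 1.96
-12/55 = -0.22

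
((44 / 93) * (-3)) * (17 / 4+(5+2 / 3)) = -1309 / 93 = -14.08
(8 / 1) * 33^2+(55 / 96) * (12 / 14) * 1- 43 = 970983 / 112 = 8669.49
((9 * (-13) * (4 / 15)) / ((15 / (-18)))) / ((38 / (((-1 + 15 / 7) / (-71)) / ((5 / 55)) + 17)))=3912948 / 236075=16.58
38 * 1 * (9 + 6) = 570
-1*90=-90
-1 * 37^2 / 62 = -1369 / 62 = -22.08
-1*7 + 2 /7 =-47 /7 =-6.71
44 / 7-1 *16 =-68 / 7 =-9.71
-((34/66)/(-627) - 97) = 2007044/20691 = 97.00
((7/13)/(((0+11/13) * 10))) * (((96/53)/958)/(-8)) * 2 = -0.00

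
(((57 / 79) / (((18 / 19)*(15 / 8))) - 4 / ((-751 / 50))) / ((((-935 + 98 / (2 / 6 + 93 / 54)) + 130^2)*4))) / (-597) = -16607857 / 944320689031365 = -0.00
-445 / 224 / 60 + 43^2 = 4970023 / 2688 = 1848.97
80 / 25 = 16 / 5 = 3.20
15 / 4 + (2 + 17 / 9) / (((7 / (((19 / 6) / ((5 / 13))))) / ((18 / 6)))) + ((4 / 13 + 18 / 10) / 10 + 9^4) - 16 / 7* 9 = 537109337 / 81900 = 6558.11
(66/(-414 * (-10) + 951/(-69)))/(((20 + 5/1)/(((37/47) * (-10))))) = -112332/22302205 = -0.01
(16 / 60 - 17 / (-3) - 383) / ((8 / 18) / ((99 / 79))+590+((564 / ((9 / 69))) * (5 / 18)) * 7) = -209979 / 5010835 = -0.04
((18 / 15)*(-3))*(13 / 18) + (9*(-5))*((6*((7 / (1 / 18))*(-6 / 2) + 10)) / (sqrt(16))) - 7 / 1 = 124152 / 5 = 24830.40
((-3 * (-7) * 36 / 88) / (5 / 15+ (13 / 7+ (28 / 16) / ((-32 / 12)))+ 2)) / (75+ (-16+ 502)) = 21168 / 4885375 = 0.00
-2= -2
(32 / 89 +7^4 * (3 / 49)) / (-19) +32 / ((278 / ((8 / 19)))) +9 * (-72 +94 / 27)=-624.37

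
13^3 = 2197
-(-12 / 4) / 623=3 / 623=0.00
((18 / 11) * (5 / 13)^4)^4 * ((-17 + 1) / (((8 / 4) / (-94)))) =12045585937500000000 / 9742364575050936052081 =0.00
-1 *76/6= -38/3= -12.67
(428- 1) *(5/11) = 2135/11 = 194.09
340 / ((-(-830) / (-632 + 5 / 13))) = -279174 / 1079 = -258.73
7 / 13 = 0.54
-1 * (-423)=423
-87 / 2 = -43.50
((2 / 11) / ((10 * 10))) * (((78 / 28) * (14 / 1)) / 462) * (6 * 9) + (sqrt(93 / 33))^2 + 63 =2787751 / 42350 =65.83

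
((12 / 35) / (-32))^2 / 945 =1 / 8232000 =0.00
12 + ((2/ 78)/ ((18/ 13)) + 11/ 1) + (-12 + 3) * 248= -119285/ 54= -2208.98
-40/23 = -1.74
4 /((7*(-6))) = -2 /21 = -0.10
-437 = -437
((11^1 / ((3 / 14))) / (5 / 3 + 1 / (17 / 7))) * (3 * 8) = 31416 / 53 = 592.75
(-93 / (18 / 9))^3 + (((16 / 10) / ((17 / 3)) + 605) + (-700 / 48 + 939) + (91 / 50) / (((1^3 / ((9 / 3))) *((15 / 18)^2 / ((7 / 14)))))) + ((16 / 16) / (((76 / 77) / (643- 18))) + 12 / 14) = -3336453036727 / 33915000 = -98376.91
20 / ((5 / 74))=296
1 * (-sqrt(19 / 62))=-sqrt(1178) / 62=-0.55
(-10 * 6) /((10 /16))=-96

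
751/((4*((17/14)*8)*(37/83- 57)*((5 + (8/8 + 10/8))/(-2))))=0.09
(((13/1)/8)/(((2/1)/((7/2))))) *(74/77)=481/176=2.73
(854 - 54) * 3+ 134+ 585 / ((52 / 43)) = 12071 / 4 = 3017.75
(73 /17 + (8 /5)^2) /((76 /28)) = 20391 /8075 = 2.53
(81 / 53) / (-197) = -81 / 10441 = -0.01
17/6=2.83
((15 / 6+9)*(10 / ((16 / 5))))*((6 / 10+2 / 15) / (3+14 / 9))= 3795 / 656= 5.79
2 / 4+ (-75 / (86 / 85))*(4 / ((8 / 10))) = -15916 / 43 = -370.14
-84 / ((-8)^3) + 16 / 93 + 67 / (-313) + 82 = 305982809 / 3725952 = 82.12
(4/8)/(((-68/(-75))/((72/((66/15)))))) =3375/374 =9.02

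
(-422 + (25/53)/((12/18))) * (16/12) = -89314/159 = -561.72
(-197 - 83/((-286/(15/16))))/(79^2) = -900227/28558816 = -0.03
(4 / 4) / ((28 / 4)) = 1 / 7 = 0.14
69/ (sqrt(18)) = 23 * sqrt(2)/ 2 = 16.26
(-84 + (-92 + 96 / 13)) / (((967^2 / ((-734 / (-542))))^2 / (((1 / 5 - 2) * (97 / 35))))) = 0.00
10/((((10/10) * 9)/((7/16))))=35/72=0.49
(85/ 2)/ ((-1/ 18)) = -765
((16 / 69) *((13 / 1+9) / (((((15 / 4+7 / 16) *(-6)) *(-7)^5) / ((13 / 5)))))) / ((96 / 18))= 2288 / 388493805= 0.00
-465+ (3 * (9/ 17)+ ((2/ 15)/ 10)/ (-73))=-43132067/ 93075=-463.41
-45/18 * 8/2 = -10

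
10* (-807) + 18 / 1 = -8052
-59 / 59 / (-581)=1 / 581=0.00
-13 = -13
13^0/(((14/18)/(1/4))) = 9/28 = 0.32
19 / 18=1.06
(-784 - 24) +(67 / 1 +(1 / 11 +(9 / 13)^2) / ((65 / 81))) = -17890575 / 24167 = -740.29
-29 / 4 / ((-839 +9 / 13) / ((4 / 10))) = 377 / 108980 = 0.00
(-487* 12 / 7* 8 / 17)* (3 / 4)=-35064 / 119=-294.66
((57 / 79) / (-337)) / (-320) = 57 / 8519360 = 0.00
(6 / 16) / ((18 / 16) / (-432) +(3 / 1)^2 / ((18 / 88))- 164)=-144 / 46081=-0.00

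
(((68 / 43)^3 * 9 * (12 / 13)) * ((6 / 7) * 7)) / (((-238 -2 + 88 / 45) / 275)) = -315178776000 / 1383978349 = -227.73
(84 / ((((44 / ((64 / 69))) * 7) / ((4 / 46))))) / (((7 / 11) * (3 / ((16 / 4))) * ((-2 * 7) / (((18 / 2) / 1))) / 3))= -2304 / 25921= -0.09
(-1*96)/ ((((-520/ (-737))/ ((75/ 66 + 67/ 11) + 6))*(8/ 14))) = -409437/ 130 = -3149.52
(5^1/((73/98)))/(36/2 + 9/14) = 0.36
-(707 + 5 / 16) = -11317 / 16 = -707.31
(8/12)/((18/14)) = 14/27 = 0.52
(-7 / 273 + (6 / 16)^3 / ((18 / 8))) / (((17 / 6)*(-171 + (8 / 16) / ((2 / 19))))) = 11 / 2351440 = 0.00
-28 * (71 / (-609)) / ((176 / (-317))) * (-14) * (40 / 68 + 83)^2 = 10969979321 / 19074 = 575127.36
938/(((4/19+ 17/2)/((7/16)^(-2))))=1303552/2317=562.60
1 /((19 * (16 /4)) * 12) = 1 /912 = 0.00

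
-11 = -11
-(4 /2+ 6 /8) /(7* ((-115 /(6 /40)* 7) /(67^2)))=148137 /450800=0.33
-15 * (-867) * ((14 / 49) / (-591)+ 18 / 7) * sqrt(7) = 46107060 * sqrt(7) / 1379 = 88461.07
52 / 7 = 7.43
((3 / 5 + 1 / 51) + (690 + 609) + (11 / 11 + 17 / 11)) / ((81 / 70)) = 51136022 / 45441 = 1125.33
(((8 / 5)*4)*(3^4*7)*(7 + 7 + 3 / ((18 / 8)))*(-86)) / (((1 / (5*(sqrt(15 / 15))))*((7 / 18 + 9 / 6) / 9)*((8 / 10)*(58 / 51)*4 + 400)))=-259553160 / 919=-282429.99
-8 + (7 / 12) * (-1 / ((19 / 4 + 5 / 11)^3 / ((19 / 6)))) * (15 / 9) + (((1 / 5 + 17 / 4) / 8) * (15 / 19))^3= -578422985344308739 / 72875399573569536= -7.94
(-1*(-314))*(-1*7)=-2198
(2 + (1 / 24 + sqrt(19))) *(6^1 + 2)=49 / 3 + 8 *sqrt(19)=51.20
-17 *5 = -85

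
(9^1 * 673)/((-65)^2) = 6057/4225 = 1.43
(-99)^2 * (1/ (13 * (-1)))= -9801/ 13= -753.92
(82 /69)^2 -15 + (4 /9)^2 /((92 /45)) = -64231 /4761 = -13.49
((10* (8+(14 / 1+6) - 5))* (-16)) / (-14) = 1840 / 7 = 262.86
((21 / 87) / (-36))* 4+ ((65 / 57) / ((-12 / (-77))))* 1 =144613 / 19836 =7.29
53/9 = 5.89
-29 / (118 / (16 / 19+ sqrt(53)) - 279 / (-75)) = 622601725 / 3145140127 - 772088750 * sqrt(53) / 3145140127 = -1.59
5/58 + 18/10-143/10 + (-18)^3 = -169488/29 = -5844.41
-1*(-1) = 1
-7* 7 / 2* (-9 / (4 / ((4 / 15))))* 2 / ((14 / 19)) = 399 / 10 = 39.90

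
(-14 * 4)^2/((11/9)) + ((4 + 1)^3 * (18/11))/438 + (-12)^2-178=2033425/803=2532.29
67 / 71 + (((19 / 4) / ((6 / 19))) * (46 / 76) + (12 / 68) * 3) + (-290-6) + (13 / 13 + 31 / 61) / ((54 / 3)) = -3025245947 / 10602288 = -285.34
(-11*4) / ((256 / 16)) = -11 / 4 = -2.75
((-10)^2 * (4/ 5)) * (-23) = -1840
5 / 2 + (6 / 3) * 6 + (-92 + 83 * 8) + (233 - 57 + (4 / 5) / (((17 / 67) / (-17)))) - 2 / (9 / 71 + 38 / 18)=1012449 / 1430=708.01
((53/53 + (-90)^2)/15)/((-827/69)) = -186323/4135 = -45.06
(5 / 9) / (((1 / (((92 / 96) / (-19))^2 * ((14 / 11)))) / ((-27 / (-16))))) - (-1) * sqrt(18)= 18515 / 6099456+3 * sqrt(2)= 4.25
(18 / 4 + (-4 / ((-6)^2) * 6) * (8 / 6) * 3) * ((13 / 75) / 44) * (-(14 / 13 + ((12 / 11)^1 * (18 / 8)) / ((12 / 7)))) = -0.02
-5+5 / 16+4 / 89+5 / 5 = -5187 / 1424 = -3.64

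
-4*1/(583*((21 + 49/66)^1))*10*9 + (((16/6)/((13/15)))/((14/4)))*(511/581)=12224192/16412669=0.74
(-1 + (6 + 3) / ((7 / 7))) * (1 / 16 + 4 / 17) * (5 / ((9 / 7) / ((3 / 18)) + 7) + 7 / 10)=5103 / 2060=2.48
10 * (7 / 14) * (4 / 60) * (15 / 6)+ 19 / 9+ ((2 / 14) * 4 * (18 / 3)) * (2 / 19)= 7913 / 2394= 3.31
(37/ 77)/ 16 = 37/ 1232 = 0.03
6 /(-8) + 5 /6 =1 /12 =0.08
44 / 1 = 44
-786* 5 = -3930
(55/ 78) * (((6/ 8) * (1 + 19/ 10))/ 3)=319/ 624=0.51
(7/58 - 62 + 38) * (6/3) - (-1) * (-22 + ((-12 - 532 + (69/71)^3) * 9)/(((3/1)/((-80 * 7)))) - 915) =9459732431662/10379419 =911393.25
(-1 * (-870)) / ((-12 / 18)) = -1305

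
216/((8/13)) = 351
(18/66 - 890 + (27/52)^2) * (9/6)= -79368087/59488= -1334.19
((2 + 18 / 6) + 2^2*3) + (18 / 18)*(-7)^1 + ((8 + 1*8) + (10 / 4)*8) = 46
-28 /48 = -7 /12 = -0.58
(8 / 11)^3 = 512 / 1331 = 0.38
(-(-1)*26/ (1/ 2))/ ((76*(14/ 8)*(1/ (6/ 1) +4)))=312/ 3325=0.09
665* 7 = 4655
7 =7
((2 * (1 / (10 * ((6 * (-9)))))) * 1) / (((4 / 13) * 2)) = -13 / 2160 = -0.01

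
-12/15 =-4/5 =-0.80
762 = 762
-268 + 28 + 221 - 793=-812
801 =801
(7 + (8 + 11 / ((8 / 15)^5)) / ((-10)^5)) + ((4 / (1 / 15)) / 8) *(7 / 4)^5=426296984731 / 3276800000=130.10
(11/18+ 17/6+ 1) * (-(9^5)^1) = -262440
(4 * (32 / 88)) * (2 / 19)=32 / 209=0.15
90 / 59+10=680 / 59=11.53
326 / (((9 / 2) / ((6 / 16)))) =163 / 6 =27.17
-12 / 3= -4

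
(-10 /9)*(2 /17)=-0.13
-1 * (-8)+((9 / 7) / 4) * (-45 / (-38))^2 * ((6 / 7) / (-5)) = 1121161 / 141512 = 7.92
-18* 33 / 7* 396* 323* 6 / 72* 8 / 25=-50651568 / 175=-289437.53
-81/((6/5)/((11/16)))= -1485/32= -46.41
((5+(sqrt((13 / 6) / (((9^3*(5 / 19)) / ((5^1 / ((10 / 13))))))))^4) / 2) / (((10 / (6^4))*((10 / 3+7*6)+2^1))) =9576248521 / 1397493000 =6.85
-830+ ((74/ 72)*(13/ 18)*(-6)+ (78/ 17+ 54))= -1424489/ 1836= -775.87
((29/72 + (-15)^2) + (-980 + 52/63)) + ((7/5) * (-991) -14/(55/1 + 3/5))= -750097867/350280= -2141.42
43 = 43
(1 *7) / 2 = 7 / 2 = 3.50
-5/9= -0.56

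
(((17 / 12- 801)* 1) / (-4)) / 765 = 1919 / 7344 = 0.26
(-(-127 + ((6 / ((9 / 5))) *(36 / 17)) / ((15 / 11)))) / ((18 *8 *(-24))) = -2071 / 58752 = -0.04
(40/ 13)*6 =18.46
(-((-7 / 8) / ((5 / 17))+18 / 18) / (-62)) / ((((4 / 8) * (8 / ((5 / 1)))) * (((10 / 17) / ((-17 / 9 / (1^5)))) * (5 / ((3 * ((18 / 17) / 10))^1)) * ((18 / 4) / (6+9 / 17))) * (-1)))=-2923 / 248000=-0.01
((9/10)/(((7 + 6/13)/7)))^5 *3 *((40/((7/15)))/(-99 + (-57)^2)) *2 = 7520096762451/107341753212500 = 0.07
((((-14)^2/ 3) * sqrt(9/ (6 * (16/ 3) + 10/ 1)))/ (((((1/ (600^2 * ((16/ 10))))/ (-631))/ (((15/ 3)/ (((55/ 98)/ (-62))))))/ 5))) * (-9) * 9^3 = -338077626647040000 * sqrt(42)/ 11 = -199181221293873620.74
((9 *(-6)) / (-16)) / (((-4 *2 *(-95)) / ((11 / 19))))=0.00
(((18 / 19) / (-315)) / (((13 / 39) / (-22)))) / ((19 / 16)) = 2112 / 12635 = 0.17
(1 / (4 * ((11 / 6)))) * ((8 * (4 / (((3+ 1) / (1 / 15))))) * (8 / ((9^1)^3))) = 32 / 40095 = 0.00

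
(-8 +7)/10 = -0.10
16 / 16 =1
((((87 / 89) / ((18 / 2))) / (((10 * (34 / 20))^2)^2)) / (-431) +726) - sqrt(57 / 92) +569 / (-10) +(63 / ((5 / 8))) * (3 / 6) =13830727062305 / 19222692234 - sqrt(1311) / 46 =718.71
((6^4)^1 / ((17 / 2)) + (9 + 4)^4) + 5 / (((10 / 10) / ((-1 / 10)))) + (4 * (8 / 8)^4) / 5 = 4881341 / 170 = 28713.77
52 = 52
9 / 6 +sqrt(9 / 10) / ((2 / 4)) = 3 / 2 +3 * sqrt(10) / 5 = 3.40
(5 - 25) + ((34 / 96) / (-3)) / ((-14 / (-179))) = -43363 / 2016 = -21.51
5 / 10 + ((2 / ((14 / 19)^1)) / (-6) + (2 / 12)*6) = 1.05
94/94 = 1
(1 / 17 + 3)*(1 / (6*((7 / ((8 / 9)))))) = 208 / 3213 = 0.06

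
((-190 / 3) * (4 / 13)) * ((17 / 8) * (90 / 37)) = -48450 / 481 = -100.73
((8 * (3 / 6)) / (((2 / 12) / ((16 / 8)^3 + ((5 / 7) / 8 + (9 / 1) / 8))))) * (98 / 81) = 2408 / 9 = 267.56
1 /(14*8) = 0.01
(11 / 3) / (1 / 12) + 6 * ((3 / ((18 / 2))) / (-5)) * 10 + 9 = 49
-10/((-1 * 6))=5/3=1.67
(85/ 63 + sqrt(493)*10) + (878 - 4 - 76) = 10*sqrt(493) + 50359/ 63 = 1021.39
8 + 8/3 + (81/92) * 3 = 3673/276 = 13.31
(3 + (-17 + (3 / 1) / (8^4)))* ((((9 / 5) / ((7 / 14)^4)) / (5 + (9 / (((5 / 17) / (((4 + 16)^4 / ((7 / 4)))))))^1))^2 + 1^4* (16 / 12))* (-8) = 549806189338604662493 / 3681930498059760000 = 149.33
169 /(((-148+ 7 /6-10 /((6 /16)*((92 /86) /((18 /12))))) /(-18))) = 419796 /25423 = 16.51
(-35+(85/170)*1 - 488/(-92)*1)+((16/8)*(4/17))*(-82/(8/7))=-49235/782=-62.96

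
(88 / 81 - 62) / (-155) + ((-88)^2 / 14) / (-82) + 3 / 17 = -378327319 / 61255845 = -6.18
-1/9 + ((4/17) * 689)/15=8183/765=10.70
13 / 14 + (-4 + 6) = 41 / 14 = 2.93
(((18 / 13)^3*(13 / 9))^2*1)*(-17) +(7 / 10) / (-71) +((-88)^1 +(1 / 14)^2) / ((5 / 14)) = -35226544853 / 70974085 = -496.33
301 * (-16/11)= -4816/11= -437.82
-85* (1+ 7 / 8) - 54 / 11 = -14457 / 88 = -164.28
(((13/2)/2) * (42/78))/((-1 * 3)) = -7/12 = -0.58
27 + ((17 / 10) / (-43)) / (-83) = 963647 / 35690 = 27.00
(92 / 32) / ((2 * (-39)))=-23 / 624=-0.04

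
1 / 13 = 0.08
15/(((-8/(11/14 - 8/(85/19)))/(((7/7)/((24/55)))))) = 65615/15232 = 4.31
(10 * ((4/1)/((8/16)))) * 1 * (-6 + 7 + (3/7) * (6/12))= 680/7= 97.14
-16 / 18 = -8 / 9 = -0.89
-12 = -12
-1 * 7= -7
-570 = -570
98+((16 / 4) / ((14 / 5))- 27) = 72.43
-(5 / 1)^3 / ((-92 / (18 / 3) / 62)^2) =-1081125 / 529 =-2043.71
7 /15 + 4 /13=0.77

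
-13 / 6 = -2.17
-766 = -766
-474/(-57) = 158/19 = 8.32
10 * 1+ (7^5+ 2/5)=84087/5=16817.40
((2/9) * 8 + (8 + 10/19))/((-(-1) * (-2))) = -881/171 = -5.15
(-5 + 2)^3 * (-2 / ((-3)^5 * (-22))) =1 / 99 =0.01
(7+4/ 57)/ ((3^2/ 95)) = 2015/ 27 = 74.63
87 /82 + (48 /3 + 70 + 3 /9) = 21499 /246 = 87.39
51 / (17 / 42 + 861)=2142 / 36179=0.06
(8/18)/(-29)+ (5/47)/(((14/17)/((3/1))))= 63923/171738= 0.37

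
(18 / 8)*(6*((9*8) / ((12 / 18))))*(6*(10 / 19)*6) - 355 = 518135 / 19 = 27270.26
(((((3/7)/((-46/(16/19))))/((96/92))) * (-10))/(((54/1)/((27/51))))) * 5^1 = 25/6783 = 0.00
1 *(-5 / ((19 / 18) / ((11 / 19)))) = -990 / 361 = -2.74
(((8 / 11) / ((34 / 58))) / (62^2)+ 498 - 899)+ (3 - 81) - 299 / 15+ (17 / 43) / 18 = -346975714949 / 695466090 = -498.91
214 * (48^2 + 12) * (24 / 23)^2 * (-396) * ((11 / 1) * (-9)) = 11191935338496 / 529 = 21156777577.50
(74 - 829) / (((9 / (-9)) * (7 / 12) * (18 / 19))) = 28690 / 21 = 1366.19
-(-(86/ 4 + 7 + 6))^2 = -4761/ 4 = -1190.25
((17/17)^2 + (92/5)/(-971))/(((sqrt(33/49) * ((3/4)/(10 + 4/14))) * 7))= 13856 * sqrt(33)/33985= 2.34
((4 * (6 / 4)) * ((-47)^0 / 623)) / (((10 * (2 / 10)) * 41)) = 3 / 25543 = 0.00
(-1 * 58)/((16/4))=-29/2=-14.50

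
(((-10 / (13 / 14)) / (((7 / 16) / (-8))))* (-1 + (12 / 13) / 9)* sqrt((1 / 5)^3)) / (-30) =1792* sqrt(5) / 7605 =0.53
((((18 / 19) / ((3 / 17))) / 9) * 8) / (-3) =-1.59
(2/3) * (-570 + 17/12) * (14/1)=-47761/9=-5306.78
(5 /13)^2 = 25 /169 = 0.15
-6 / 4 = -3 / 2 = -1.50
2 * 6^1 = 12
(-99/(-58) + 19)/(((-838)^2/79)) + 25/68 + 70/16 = 410685181/86551573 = 4.74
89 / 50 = 1.78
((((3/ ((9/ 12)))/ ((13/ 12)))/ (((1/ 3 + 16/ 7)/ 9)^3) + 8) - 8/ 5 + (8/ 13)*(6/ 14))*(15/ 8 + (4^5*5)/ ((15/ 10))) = 373463463503/ 698775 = 534454.53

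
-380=-380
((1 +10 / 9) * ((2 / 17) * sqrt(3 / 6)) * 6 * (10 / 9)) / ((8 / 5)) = 475 * sqrt(2) / 918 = 0.73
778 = 778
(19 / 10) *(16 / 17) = 152 / 85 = 1.79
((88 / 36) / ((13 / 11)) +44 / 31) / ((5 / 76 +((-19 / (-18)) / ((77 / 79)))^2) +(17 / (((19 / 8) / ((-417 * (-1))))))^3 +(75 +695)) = 2314969601175 / 17650882435902216740252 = 0.00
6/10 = 3/5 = 0.60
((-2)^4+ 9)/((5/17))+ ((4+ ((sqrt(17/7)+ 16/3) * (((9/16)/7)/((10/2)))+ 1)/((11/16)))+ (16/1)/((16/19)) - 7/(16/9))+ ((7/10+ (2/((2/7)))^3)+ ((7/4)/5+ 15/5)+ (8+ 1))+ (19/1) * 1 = 9 * sqrt(119)/2695+ 2961061/6160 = 480.73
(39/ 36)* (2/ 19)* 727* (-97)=-916747/ 114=-8041.64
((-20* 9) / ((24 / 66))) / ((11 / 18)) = -810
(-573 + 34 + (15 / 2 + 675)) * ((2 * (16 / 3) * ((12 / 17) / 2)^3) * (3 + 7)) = 3306240 / 4913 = 672.96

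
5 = 5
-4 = -4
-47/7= -6.71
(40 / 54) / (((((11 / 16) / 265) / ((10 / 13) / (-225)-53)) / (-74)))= 1119889.07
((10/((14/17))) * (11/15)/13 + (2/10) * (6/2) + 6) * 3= 9944/455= 21.85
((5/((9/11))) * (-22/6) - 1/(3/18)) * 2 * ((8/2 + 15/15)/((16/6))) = -3835/36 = -106.53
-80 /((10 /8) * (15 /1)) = -64 /15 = -4.27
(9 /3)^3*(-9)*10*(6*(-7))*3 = 306180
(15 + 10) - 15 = 10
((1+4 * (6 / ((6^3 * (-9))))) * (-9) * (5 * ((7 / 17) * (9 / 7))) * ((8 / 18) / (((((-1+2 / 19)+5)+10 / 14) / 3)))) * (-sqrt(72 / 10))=85120 * sqrt(5) / 10897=17.47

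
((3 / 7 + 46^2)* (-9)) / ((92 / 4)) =-133335 / 161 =-828.17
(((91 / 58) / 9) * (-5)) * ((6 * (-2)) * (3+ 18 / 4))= 2275 / 29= 78.45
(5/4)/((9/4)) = 5/9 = 0.56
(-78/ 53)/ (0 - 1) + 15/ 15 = 131/ 53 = 2.47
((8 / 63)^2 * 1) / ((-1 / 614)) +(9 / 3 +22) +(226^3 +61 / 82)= 3756824130895 / 325458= 11543191.84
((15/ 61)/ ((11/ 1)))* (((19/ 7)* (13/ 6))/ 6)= 1235/ 56364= 0.02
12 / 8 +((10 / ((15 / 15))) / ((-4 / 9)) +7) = -14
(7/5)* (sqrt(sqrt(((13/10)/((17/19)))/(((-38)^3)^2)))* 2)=7* 1615^(3/4)* 26^(1/4)/306850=0.01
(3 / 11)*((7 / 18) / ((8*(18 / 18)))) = 7 / 528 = 0.01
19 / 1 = 19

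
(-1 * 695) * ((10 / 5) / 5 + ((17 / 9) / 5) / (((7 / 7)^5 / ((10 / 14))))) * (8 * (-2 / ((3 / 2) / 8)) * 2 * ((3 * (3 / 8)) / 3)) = 1877056 / 63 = 29794.54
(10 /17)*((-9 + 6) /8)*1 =-15 /68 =-0.22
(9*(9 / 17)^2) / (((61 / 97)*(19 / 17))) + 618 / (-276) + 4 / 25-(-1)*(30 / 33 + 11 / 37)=25048800289 / 9221989150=2.72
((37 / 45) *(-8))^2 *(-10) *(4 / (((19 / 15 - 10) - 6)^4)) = -87616000 / 2385443281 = -0.04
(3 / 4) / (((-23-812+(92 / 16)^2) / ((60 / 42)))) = -40 / 29939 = -0.00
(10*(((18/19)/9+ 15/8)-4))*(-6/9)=13.46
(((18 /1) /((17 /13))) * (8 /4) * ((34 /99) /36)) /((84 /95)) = 1235 /4158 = 0.30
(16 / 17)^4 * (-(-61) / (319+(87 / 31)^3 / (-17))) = 59547680768 / 395246158085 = 0.15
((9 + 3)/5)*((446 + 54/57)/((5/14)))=1426656/475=3003.49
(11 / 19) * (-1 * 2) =-22 / 19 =-1.16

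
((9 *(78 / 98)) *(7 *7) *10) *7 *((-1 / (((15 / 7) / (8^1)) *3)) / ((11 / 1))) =-30576 / 11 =-2779.64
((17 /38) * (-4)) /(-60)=17 /570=0.03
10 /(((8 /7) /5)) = 175 /4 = 43.75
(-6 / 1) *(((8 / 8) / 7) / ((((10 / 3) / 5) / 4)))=-36 / 7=-5.14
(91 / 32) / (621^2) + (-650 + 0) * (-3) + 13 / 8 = 24084051823 / 12340512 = 1951.63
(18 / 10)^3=5.83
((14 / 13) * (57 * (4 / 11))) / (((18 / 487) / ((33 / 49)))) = 37012 / 91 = 406.73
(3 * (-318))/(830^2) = -477/344450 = -0.00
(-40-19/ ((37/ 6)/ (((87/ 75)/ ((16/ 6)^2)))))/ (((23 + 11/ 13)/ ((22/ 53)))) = -171439411/ 243164000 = -0.71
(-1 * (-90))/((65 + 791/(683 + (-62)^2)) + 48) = 203715/256171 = 0.80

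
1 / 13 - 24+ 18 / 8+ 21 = -35 / 52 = -0.67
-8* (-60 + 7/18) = 4292/9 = 476.89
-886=-886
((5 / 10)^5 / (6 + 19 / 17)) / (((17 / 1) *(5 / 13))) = 13 / 19360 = 0.00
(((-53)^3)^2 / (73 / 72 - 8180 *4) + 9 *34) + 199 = -1594644338953 / 2355767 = -676910.89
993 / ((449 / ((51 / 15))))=16881 / 2245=7.52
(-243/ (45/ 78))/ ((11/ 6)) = -12636/ 55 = -229.75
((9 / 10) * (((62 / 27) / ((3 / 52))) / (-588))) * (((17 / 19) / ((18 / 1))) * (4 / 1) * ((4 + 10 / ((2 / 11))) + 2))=-835822 / 1131165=-0.74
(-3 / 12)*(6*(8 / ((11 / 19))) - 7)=-835 / 44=-18.98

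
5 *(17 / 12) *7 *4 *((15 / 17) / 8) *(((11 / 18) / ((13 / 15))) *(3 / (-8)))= -9625 / 1664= -5.78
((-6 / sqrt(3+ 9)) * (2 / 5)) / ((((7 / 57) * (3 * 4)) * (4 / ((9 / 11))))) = -171 * sqrt(3) / 3080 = -0.10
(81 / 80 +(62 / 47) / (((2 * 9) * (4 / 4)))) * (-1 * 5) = -36743 / 6768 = -5.43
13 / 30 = 0.43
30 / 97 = 0.31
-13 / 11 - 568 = -6261 / 11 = -569.18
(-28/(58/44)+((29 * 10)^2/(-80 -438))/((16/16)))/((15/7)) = -1378994/16095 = -85.68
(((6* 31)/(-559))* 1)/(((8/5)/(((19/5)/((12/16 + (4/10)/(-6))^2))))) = -1590300/939679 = -1.69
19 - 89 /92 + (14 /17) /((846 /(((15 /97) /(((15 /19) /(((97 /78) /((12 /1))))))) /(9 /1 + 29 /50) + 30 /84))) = 167149653683 /9269119899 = 18.03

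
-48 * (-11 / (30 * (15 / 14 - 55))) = -1232 / 3775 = -0.33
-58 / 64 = -29 / 32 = -0.91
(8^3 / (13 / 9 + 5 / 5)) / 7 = 2304 / 77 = 29.92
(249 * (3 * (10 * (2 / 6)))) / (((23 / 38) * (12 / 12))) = 94620 / 23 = 4113.91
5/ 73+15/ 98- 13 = -12.78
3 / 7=0.43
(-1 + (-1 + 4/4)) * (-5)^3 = 125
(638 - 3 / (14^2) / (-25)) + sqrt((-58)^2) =3410403 / 4900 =696.00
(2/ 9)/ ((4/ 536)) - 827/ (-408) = 38929/ 1224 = 31.80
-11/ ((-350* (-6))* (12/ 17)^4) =-918731/ 43545600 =-0.02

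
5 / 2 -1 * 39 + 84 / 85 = -6037 / 170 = -35.51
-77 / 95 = -0.81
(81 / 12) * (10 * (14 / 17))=945 / 17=55.59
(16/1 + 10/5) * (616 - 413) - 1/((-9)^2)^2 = 23973893/6561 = 3654.00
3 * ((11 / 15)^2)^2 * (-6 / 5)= -1.04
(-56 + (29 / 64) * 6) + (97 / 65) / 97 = -110793 / 2080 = -53.27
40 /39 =1.03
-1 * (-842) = 842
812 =812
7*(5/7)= 5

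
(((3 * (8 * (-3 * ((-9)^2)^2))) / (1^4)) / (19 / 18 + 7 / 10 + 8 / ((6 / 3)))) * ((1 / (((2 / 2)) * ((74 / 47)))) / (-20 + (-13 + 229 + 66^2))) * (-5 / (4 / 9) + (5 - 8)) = 7118652195 / 43621816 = 163.19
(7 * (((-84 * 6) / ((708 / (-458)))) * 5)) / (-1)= -673260 / 59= -11411.19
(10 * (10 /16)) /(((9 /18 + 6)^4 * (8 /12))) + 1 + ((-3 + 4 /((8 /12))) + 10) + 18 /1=914102 /28561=32.01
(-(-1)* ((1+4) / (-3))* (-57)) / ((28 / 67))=6365 / 28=227.32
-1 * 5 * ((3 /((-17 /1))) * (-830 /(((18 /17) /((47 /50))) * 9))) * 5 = -19505 /54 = -361.20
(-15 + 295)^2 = 78400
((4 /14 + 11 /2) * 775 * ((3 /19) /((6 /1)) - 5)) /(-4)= 1694925 /304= 5575.41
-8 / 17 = -0.47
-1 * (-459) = 459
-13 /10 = -1.30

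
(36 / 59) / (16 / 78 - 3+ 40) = 0.02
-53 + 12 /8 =-103 /2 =-51.50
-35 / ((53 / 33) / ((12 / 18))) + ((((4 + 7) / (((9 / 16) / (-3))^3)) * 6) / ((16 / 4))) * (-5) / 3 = 5949130 / 1431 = 4157.32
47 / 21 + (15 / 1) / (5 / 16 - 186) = 134597 / 62391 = 2.16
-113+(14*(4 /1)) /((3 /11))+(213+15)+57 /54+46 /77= 446273 /1386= 321.99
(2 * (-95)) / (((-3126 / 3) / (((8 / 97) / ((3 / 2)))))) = 1520 / 151611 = 0.01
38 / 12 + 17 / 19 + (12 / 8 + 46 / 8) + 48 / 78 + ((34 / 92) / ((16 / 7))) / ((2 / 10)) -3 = 5309351 / 545376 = 9.74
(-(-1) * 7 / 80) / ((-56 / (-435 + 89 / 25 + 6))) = 2659 / 4000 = 0.66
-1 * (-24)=24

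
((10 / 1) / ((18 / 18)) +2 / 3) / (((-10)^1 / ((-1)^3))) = 16 / 15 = 1.07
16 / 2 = 8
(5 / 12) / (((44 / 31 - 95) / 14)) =-1085 / 17406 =-0.06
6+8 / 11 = 74 / 11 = 6.73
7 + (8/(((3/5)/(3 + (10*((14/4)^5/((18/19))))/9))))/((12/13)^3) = 17636541697/1679616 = 10500.34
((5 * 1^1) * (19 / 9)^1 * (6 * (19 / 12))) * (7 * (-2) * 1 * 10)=-126350 / 9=-14038.89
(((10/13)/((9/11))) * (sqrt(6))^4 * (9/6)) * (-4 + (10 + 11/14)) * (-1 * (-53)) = 1661550/91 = 18258.79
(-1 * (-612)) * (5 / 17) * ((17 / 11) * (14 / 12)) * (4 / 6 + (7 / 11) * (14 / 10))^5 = 2975.24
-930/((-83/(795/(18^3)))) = 41075/26892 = 1.53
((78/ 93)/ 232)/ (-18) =-13/ 64728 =-0.00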